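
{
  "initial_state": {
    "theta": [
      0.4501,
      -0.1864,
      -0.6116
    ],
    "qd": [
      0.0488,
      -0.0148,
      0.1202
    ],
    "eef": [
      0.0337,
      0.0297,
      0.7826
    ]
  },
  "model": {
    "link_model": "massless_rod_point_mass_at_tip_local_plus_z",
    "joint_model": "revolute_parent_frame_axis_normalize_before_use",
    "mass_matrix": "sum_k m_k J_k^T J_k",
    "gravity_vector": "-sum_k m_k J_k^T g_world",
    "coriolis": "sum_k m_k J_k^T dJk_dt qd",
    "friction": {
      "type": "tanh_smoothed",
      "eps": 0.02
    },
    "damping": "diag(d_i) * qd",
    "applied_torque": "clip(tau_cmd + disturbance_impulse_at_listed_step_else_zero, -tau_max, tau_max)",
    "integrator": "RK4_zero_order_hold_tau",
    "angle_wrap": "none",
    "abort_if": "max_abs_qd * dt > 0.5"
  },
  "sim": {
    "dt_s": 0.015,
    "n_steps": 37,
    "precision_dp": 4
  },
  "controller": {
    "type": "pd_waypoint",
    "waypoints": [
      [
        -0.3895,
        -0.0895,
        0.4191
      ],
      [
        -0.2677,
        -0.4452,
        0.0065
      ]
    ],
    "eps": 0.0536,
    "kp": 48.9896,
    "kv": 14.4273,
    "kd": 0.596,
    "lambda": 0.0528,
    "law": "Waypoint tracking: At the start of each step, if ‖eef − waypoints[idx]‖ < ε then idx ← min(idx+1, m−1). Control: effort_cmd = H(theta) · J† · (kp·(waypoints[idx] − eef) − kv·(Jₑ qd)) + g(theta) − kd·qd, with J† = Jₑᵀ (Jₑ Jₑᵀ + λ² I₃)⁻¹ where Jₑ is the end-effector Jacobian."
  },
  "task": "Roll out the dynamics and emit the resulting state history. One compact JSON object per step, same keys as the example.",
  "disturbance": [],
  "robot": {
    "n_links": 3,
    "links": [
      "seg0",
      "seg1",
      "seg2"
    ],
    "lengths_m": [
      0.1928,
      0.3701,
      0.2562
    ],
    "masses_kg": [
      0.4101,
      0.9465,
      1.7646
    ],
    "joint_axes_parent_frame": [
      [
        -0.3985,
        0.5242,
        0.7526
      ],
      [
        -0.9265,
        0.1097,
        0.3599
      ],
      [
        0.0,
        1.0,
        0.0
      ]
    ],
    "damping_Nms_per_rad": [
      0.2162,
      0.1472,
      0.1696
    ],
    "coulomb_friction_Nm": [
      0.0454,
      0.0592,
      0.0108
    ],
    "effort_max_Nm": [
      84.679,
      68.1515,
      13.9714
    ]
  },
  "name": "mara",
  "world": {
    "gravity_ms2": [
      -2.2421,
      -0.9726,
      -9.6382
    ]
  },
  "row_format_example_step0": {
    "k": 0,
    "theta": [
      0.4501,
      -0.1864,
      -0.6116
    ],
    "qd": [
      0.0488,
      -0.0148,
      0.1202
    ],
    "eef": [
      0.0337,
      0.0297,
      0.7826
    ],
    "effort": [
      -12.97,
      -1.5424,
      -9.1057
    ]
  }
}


{"k":1,"theta":[0.4536,-0.1881,-0.6252],"qd":[0.4046,-0.2026,-1.9089],"eef":[0.032,0.0293,0.7812],"effort":[-9.7373,-0.8197,-5.4725]}
{"k":2,"theta":[0.46,-0.1913,-0.6619],"qd":[0.4394,-0.2156,-2.9657],"eef":[0.0263,0.0278,0.7773],"effort":[-7.3286,-0.4621,-3.0876]}
{"k":3,"theta":[0.4657,-0.194,-0.7103],"qd":[0.3095,-0.1445,-3.4753],"eef":[0.0178,0.0256,0.7718],"effort":[-5.4654,-0.3,-1.4267]}
{"k":4,"theta":[0.4688,-0.1954,-0.764],"qd":[0.1074,-0.0434,-3.6858],"eef":[0.0073,0.0229,0.7653],"effort":[-3.9632,-0.2259,-0.1955]}
{"k":5,"theta":[0.4688,-0.1953,-0.8196],"qd":[-0.1118,0.0531,-3.7402],"eef":[-0.0045,0.02,0.7579],"effort":[-2.7248,-0.1627,0.7701]}
{"k":6,"theta":[0.4655,-0.1939,-0.8754],"qd":[-0.3292,0.1356,-3.7025],"eef":[-0.0173,0.0167,0.7498],"effort":[-1.6789,-0.0936,1.552]}
{"k":7,"theta":[0.459,-0.1913,-0.9302],"qd":[-0.5387,0.2026,-3.6053],"eef":[-0.0307,0.0133,0.7412],"effort":[-0.7715,-0.0194,2.196]}
{"k":8,"theta":[0.4494,-0.1879,-0.9832],"qd":[-0.7332,0.2511,-3.4732],"eef":[-0.0444,0.0098,0.7322],"effort":[0.0243,0.0675,2.7334]}
{"k":9,"theta":[0.4371,-0.1839,-1.0341],"qd":[-0.9094,0.2801,-3.3206],"eef":[-0.0582,0.0062,0.7228],"effort":[0.7272,0.1702,3.1839]}
{"k":10,"theta":[0.4222,-0.1796,-1.0826],"qd":[-1.0659,0.2903,-3.1562],"eef":[-0.072,0.0025,0.7132],"effort":[1.3515,0.2895,3.5609]}
{"k":11,"theta":[0.4052,-0.1753,-1.1287],"qd":[-1.2021,0.2828,-2.9859],"eef":[-0.0857,-0.0013,0.7034],"effort":[1.9084,0.4251,3.8742]}
{"k":12,"theta":[0.3863,-0.1712,-1.1721],"qd":[-1.3181,0.2594,-2.8134],"eef":[-0.0992,-0.005,0.6936],"effort":[2.4075,0.576,4.1316]}
{"k":13,"theta":[0.3658,-0.1676,-1.213],"qd":[-1.4145,0.2222,-2.6415],"eef":[-0.1123,-0.0087,0.6837],"effort":[2.8567,0.7409,4.3397]}
{"k":14,"theta":[0.344,-0.1646,-1.2513],"qd":[-1.492,0.1734,-2.472],"eef":[-0.1251,-0.0123,0.6738],"effort":[3.2628,0.9186,4.5044]}
{"k":15,"theta":[0.3212,-0.1624,-1.2872],"qd":[-1.5516,0.1152,-2.3064],"eef":[-0.1375,-0.0159,0.6639],"effort":[3.6319,1.1075,4.6308]}
{"k":16,"theta":[0.2976,-0.1612,-1.3205],"qd":[-1.5945,0.0502,-2.1458],"eef":[-0.1495,-0.0195,0.6542],"effort":[3.969,1.3058,4.7237]}
{"k":17,"theta":[0.2734,-0.1609,-1.3516],"qd":[-1.623,-0.0175,-1.9904],"eef":[-0.161,-0.0229,0.6447],"effort":[4.2793,1.5043,4.7871]}
{"k":18,"theta":[0.2489,-0.1617,-1.3803],"qd":[-1.6401,-0.0819,-1.8402],"eef":[-0.1721,-0.0263,0.6353],"effort":[4.5675,1.6886,4.8247]}
{"k":19,"theta":[0.2243,-0.1634,-1.4068],"qd":[-1.6438,-0.1486,-1.6975],"eef":[-0.1828,-0.0295,0.6262],"effort":[4.8348,1.8822,4.8414]}
{"k":20,"theta":[0.1997,-0.1661,-1.4313],"qd":[-1.6356,-0.2158,-1.5623],"eef":[-0.1931,-0.0326,0.6173],"effort":[5.0838,2.0829,4.8403]}
{"k":21,"theta":[0.1753,-0.1698,-1.4537],"qd":[-1.6173,-0.2815,-1.4347],"eef":[-0.2029,-0.0356,0.6087],"effort":[5.3167,2.2876,4.824]}
{"k":22,"theta":[0.1512,-0.1745,-1.4743],"qd":[-1.5903,-0.3444,-1.3145],"eef":[-0.2123,-0.0385,0.6003],"effort":[5.5354,2.4939,4.7951]}
{"k":23,"theta":[0.1276,-0.1801,-1.4932],"qd":[-1.5562,-0.4033,-1.2018],"eef":[-0.2213,-0.0413,0.5922],"effort":[5.7411,2.6994,4.7558]}
{"k":24,"theta":[0.1046,-0.1866,-1.5105],"qd":[-1.5161,-0.4572,-1.0963],"eef":[-0.2299,-0.0439,0.5843],"effort":[5.935,2.9022,4.7082]}
{"k":25,"theta":[0.0822,-0.1938,-1.5262],"qd":[-1.4715,-0.5055,-0.998],"eef":[-0.2381,-0.0465,0.5767],"effort":[6.1178,3.1006,4.654]}
{"k":26,"theta":[0.0605,-0.2017,-1.5405],"qd":[-1.4232,-0.5479,-0.9066],"eef":[-0.246,-0.0489,0.5694],"effort":[6.29,3.2932,4.5948]}
{"k":27,"theta":[0.0395,-0.2102,-1.5534],"qd":[-1.3724,-0.5841,-0.822],"eef":[-0.2536,-0.0512,0.5624],"effort":[6.452,3.479,4.5318]}
{"k":28,"theta":[0.0193,-0.2192,-1.5652],"qd":[-1.3197,-0.6141,-0.7438],"eef":[-0.2608,-0.0534,0.5556],"effort":[6.6041,3.6569,4.4662]}
{"k":29,"theta":[-0.0001,-0.2286,-1.5758],"qd":[-1.266,-0.6382,-0.6719],"eef":[-0.2676,-0.0555,0.5491],"effort":[6.7463,3.8264,4.399]}
{"k":30,"theta":[-0.0186,-0.2383,-1.5854],"qd":[-1.2118,-0.6565,-0.6059],"eef":[-0.2742,-0.0574,0.5429],"effort":[6.8789,3.9869,4.3309]}
{"k":31,"theta":[-0.0364,-0.2482,-1.594],"qd":[-1.1576,-0.6694,-0.5456],"eef":[-0.2805,-0.0593,0.5369],"effort":[7.0018,4.1382,4.2626]}
{"k":32,"theta":[-0.0534,-0.2583,-1.6018],"qd":[-1.1039,-0.6773,-0.4905],"eef":[-0.2865,-0.0611,0.5311],"effort":[7.1154,4.2801,4.1947]}
{"k":33,"theta":[-0.0695,-0.2685,-1.6088],"qd":[-1.051,-0.6806,-0.4404],"eef":[-0.2922,-0.0627,0.5256],"effort":[7.2196,4.4127,4.1275]}
{"k":34,"theta":[-0.0849,-0.2787,-1.6151],"qd":[-0.9992,-0.6798,-0.395],"eef":[-0.2976,-0.0643,0.5203],"effort":[7.3147,4.5361,4.0615]}
{"k":35,"theta":[-0.0995,-0.2888,-1.6207],"qd":[-0.9486,-0.6754,-0.3539],"eef":[-0.3028,-0.0657,0.5152],"effort":[7.401,4.6505,3.9968]}
{"k":36,"theta":[-0.1133,-0.2989,-1.6257],"qd":[-0.8996,-0.6678,-0.3167],"eef":[-0.3077,-0.0671,0.5103],"effort":[7.4788,4.7562,3.9338]}
{"k":37,"theta":[-0.1265,-0.3088,-1.6303],"qd":[-0.8521,-0.6574,-0.2833],"eef":[-0.3124,-0.0683,0.5057]}


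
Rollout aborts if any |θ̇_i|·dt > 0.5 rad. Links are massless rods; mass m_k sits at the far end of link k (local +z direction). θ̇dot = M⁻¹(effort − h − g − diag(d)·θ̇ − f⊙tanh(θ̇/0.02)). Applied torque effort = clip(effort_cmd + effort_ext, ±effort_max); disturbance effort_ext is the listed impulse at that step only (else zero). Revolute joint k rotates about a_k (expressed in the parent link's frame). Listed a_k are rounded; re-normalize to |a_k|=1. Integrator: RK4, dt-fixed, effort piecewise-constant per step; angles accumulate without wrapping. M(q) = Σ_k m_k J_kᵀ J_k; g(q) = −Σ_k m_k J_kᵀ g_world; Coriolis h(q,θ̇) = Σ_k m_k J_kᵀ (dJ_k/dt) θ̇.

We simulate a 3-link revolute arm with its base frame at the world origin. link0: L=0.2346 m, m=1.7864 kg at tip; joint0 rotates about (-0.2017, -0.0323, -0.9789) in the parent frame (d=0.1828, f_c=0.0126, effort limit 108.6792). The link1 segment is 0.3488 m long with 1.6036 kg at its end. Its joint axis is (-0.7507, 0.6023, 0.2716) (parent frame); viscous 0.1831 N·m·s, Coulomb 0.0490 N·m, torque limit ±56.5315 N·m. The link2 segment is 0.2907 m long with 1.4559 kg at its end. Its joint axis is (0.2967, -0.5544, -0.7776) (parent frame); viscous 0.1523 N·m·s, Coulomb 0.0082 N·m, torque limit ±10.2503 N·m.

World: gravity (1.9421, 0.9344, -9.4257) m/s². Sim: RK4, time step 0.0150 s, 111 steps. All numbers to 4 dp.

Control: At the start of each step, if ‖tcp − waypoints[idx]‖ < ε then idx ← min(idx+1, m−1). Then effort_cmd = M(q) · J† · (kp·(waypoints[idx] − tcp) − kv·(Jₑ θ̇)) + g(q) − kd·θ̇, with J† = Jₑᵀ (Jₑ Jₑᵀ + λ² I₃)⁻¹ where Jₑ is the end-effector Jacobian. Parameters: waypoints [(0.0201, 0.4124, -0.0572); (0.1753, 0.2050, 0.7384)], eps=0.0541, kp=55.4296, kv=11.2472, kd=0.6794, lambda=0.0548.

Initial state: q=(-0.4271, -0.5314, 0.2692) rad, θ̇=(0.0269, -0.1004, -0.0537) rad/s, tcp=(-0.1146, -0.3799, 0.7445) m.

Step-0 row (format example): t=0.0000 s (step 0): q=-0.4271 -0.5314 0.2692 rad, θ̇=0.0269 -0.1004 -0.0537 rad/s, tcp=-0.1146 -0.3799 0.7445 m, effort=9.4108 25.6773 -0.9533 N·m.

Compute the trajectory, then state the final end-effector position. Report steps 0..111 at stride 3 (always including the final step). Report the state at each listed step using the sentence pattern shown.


t=0.0450 s (step 3): q=-0.4424 -0.4827 0.3991 rad, θ̇=-0.5059 1.8330 3.9368 rad/s, tcp=-0.1170 -0.3691 0.7483 m, effort=4.6566 20.7939 -2.3666 N·m.
t=0.0900 s (step 6): q=-0.4806 -0.3717 0.6086 rad, θ̇=-1.2840 3.0774 5.2726 rad/s, tcp=-0.1122 -0.3366 0.7630 m, effort=3.0148 16.6816 -1.6575 N·m.
t=0.1350 s (step 9): q=-0.5650 -0.2083 0.8591 rad, θ̇=-2.5295 4.1731 5.6331 rad/s, tcp=-0.0968 -0.2863 0.7815 m, effort=4.6592 12.5345 -0.4942 N·m.
t=0.1800 s (step 12): q=-0.7097 0.0026 1.0891 rad, θ̇=-3.8955 5.2076 4.2417 rad/s, tcp=-0.0757 -0.2206 0.7986 m, effort=7.5481 11.1664 1.0460 N·m.
t=0.2250 s (step 15): q=-0.8976 0.2554 1.2044 rad, θ̇=-3.8719 5.7979 0.5234 rad/s, tcp=-0.0643 -0.1397 0.8129 m, effort=6.9762 11.7106 3.0920 N·m.
t=0.2700 s (step 18): q=-1.0218 0.5072 1.1792 rad, θ̇=-1.2091 5.1084 -0.8063 rad/s, tcp=-0.0863 -0.0428 0.8183 m, effort=-1.4406 -6.6022 2.8052 N·m.
t=0.3150 s (step 21): q=-0.9635 0.6840 1.2149 rad, θ̇=3.4568 2.8709 2.7056 rad/s, tcp=-0.1280 0.0518 0.8008 m, effort=2.2505 -11.8233 -1.0871 N·m.
t=0.3600 s (step 24): q=-0.7591 0.7835 1.3880 rad, θ̇=5.2391 1.6897 4.6609 rad/s, tcp=-0.1516 0.1402 0.7662 m, effort=2.1143 -11.8605 -1.7817 N·m.
t=0.4050 s (step 27): q=-0.5145 0.8430 1.6172 rad, θ̇=5.4839 0.9895 5.4520 rad/s, tcp=-0.1497 0.2256 0.7214 m, effort=-1.1403 -13.7649 -1.4655 N·m.
t=0.4500 s (step 30): q=-0.2787 0.8750 1.8728 rad, θ̇=4.9058 0.4460 5.8879 rad/s, tcp=-0.1272 0.3016 0.6689 m, effort=-4.8848 -14.8118 -1.5223 N·m.
t=0.4950 s (step 33): q=-0.0824 0.8865 2.1419 rad, θ̇=3.7649 0.0944 6.0515 rad/s, tcp=-0.0931 0.3620 0.6124 m, effort=-7.6159 -13.8988 -2.0448 N·m.
t=0.5400 s (step 36): q=0.0551 0.8900 2.4101 rad, θ̇=2.3416 0.1253 5.8238 rad/s, tcp=-0.0563 0.4057 0.5563 m, effort=-8.6767 -11.2798 -2.6157 N·m.
t=0.5850 s (step 39): q=0.1303 0.9061 2.6554 rad, θ̇=1.0668 0.6468 4.9947 rad/s, tcp=-0.0240 0.4360 0.5040 m, effort=-8.2631 -8.1404 -2.7327 N·m.
t=0.6300 s (step 42): q=0.1593 0.9533 2.8513 rad, θ̇=0.3206 1.4607 3.6946 rad/s, tcp=-0.0001 0.4584 0.4553 m, effort=-7.1595 -6.0681 -2.3895 N·m.
t=0.6750 s (step 45): q=0.1669 1.0366 2.9902 rad, θ̇=0.0804 2.2076 2.5431 rad/s, tcp=0.0147 0.4766 0.4067 m, effort=-6.1111 -5.8729 -2.1246 N·m.
t=0.7200 s (step 48): q=0.1708 1.1480 3.0872 rad, θ̇=0.1228 2.7016 1.8330 rad/s, tcp=0.0225 0.4916 0.3548 m, effort=-5.3961 -6.9499 -2.1915 N·m.
t=0.7650 s (step 51): q=0.1798 1.2757 3.1599 rad, θ̇=0.2888 2.9360 1.4398 rad/s, tcp=0.0254 0.5022 0.2997 m, effort=-4.9665 -8.3407 -2.4582 N·m.
t=0.8100 s (step 54): q=0.1973 1.4090 3.2191 rad, θ̇=0.4865 2.9594 1.2113 rad/s, tcp=0.0256 0.5075 0.2438 m, effort=-4.7270 -9.4658 -2.7612 N·m.
t=0.8550 s (step 57): q=0.2233 1.5396 3.2699 rad, θ̇=0.6635 2.8256 1.0603 rad/s, tcp=0.0241 0.5073 0.1900 m, effort=-4.6066 -10.0837 -3.0038 N·m.
t=0.9000 s (step 60): q=0.2563 1.6617 3.3148 rad, θ̇=0.7927 2.5851 0.9419 rad/s, tcp=0.0220 0.5027 0.1409 m, effort=-4.5477 -10.1589 -3.1445 N·m.
t=0.9450 s (step 63): q=0.2938 1.7714 3.3546 rad, θ̇=0.8634 2.2831 0.8334 rad/s, tcp=0.0198 0.4952 0.0983 m, effort=-4.5037 -9.7807 -3.1795 N·m.
t=0.9900 s (step 66): q=0.3332 1.8669 3.3896 rad, θ̇=0.8768 1.9576 0.7254 rad/s, tcp=0.0179 0.4863 0.0625 m, effort=-4.4464 -9.0999 -3.1282 N·m.
t=1.0350 s (step 69): q=0.3720 1.9478 3.4198 rad, θ̇=0.8424 1.6379 0.6169 rad/s, tcp=0.0163 0.4773 0.0334 m, effort=-4.3675 -8.2744 -3.0200 N·m.
t=1.0800 s (step 72): q=0.4085 2.0148 3.4451 rad, θ̇=0.7744 1.3437 0.5115 rad/s, tcp=0.0153 0.4690 0.0104 m, effort=-4.2720 -7.4315 -2.8844 N·m.
t=1.1250 s (step 75): q=0.4415 2.0694 3.4658 rad, θ̇=0.6876 1.0858 0.4137 rad/s, tcp=0.0147 0.4618 -0.0077 m, effort=-4.1703 -6.6539 -2.7443 N·m.
t=1.1700 s (step 78): q=0.4704 2.1133 3.4824 rad, θ̇=0.5947 0.8680 0.3271 rad/s, tcp=0.0144 0.4558 -0.0216 m, effort=-4.0721 -5.9819 -2.6144 N·m.
t=1.2150 s (step 81): q=0.4827 2.1204 3.4635 rad, θ̇=-0.2257 -0.9971 -1.9833 rad/s, tcp=0.0176 0.4561 -0.0209 m, effort=-4.1877 -20.6366 -7.6420 N·m.
t=1.2600 s (step 84): q=0.4547 2.0308 3.3489 rad, θ̇=-0.9642 -2.9515 -2.6139 rad/s, tcp=0.0314 0.4725 0.0191 m, effort=-4.9568 -17.7511 -5.2058 N·m.
t=1.3050 s (step 87): q=0.4034 1.8585 3.2540 rad, θ̇=-1.2098 -4.6244 -1.5695 rad/s, tcp=0.0509 0.4919 0.0817 m, effort=-5.1184 -16.8854 -4.6173 N·m.
t=1.3500 s (step 90): q=0.3546 1.6246 3.2029 rad, θ̇=-0.8781 -5.6557 -0.8145 rad/s, tcp=0.0722 0.5052 0.1621 m, effort=-4.7642 -14.4844 -3.9026 N·m.
t=1.3950 s (step 93): q=0.3300 1.3593 3.1719 rad, θ̇=-0.1655 -6.0511 -0.6461 rad/s, tcp=0.0924 0.5053 0.2549 m, effort=-4.3192 -11.2780 -2.8717 N·m.
t=1.4400 s (step 96): q=0.3434 1.0860 3.1407 rad, θ̇=0.7995 -6.0560 -0.7849 rad/s, tcp=0.1092 0.4889 0.3500 m, effort=-4.1115 -8.1557 -1.8613 N·m.
t=1.4850 s (step 99): q=0.4055 0.8169 3.1003 rad, θ̇=2.0093 -5.8983 -1.0253 rad/s, tcp=0.1218 0.4585 0.4364 m, effort=-4.2471 -5.6794 -1.1069 N·m.
t=1.5300 s (step 102): q=0.5262 0.5544 3.0533 rad, θ̇=3.3401 -5.7983 -0.9469 rad/s, tcp=0.1304 0.4223 0.5063 m, effort=-4.6371 -4.5185 -0.8397 N·m.
t=1.5750 s (step 105): q=0.6859 0.2949 3.0506 rad, θ̇=3.0907 -5.6149 1.7010 rad/s, tcp=0.1336 0.3913 0.5537 m, effort=-4.3081 -5.4453 -1.9187 N·m.
t=1.6200 s (step 108): q=0.8039 0.0571 3.1591 rad, θ̇=2.4539 -4.9769 2.4192 rad/s, tcp=0.1271 0.3698 0.5829 m, effort=-2.5983 -2.9274 -0.5291 N·m.
t=1.6650 s (step 111): q=0.8803 -0.1382 3.2992 rad, θ̇=1.3961 -3.7386 2.9741 rad/s, tcp=0.1130 0.3535 0.6057 m.
final tcp position (m): 0.1130 0.3535 0.6057


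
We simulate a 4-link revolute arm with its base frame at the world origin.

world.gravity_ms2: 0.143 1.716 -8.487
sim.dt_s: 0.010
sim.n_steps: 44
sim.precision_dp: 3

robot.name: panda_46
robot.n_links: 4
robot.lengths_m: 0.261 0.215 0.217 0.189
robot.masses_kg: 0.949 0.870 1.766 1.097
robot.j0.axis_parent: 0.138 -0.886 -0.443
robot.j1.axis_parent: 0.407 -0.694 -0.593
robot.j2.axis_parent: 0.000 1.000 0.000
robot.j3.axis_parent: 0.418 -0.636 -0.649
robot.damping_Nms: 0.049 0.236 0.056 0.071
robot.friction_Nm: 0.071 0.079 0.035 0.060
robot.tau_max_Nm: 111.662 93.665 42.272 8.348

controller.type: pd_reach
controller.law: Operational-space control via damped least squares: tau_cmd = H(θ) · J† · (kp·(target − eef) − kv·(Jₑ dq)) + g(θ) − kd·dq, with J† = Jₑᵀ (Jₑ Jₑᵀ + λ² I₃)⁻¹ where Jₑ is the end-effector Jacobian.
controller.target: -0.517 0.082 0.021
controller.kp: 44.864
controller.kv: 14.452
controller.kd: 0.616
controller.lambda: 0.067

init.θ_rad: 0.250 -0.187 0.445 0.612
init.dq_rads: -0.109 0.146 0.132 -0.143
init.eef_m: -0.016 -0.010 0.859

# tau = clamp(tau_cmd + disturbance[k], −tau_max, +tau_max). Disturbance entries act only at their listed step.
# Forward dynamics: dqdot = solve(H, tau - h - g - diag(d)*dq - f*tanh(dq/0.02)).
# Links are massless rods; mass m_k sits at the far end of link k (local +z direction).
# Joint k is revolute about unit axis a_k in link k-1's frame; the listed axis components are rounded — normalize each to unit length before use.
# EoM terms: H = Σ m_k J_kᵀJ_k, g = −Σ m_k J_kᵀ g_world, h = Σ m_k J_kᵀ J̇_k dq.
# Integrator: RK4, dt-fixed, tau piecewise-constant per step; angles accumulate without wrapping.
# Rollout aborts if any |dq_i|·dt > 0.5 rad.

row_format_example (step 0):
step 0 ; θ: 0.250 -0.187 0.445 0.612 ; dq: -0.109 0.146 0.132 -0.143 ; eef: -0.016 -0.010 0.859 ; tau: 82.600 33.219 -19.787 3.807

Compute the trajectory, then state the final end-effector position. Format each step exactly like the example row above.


step 1 ; θ: 0.257 -0.190 0.456 0.614 ; dq: 1.552 -0.711 2.081 0.552 ; eef: -0.016 -0.010 0.858 ; tau: 73.418 30.428 -18.552 2.856
step 2 ; θ: 0.279 -0.200 0.483 0.617 ; dq: 2.874 -1.346 3.291 -0.016 ; eef: -0.018 -0.009 0.855 ; tau: 67.082 28.585 -17.353 2.803
step 3 ; θ: 0.314 -0.216 0.521 0.614 ; dq: 3.984 -1.838 4.195 -0.633 ; eef: -0.022 -0.009 0.851 ; tau: 60.113 26.223 -15.770 2.744
step 4 ; θ: 0.358 -0.236 0.566 0.605 ; dq: 4.897 -2.200 4.813 -1.297 ; eef: -0.028 -0.008 0.846 ; tau: 51.958 23.191 -13.822 2.686
step 5 ; θ: 0.411 -0.260 0.616 0.589 ; dq: 5.618 -2.448 5.192 -1.850 ; eef: -0.036 -0.007 0.839 ; tau: 42.612 19.522 -11.603 2.535
step 6 ; θ: 0.470 -0.285 0.669 0.569 ; dq: 6.156 -2.594 5.365 -2.236 ; eef: -0.045 -0.006 0.830 ; tau: 32.768 15.525 -9.308 2.283
step 7 ; θ: 0.533 -0.311 0.723 0.546 ; dq: 6.529 -2.655 5.373 -2.452 ; eef: -0.057 -0.005 0.820 ; tau: 23.227 11.548 -7.130 1.954
step 8 ; θ: 0.600 -0.338 0.776 0.521 ; dq: 6.762 -2.648 5.261 -2.531 ; eef: -0.069 -0.004 0.808 ; tau: 14.569 7.849 -5.199 1.592
step 9 ; θ: 0.668 -0.364 0.828 0.496 ; dq: 6.885 -2.589 5.070 -2.515 ; eef: -0.083 -0.004 0.795 ; tau: 7.075 4.562 -3.571 1.233
step 10 ; θ: 0.737 -0.389 0.877 0.471 ; dq: 6.924 -2.490 4.832 -2.441 ; eef: -0.098 -0.003 0.781 ; tau: 0.795 1.727 -2.250 0.902
step 11 ; θ: 0.806 -0.414 0.924 0.447 ; dq: 6.900 -2.363 4.572 -2.337 ; eef: -0.114 -0.003 0.766 ; tau: -4.355 -0.674 -1.209 0.611
step 12 ; θ: 0.875 -0.436 0.969 0.424 ; dq: 6.830 -2.216 4.307 -2.219 ; eef: -0.130 -0.003 0.751 ; tau: -8.519 -2.688 -0.408 0.364
step 13 ; θ: 0.942 -0.458 1.010 0.403 ; dq: 6.726 -2.056 4.046 -2.097 ; eef: -0.146 -0.003 0.735 ; tau: -11.855 -4.366 0.198 0.157
step 14 ; θ: 1.009 -0.478 1.050 0.382 ; dq: 6.597 -1.888 3.796 -1.976 ; eef: -0.163 -0.003 0.719 ; tau: -14.510 -5.763 0.646 -0.014
step 15 ; θ: 1.074 -0.496 1.086 0.363 ; dq: 6.449 -1.717 3.561 -1.859 ; eef: -0.180 -0.003 0.702 ; tau: -16.613 -6.924 0.971 -0.156
step 16 ; θ: 1.138 -0.512 1.121 0.345 ; dq: 6.288 -1.546 3.341 -1.745 ; eef: -0.197 -0.003 0.686 ; tau: -18.270 -7.890 1.201 -0.273
step 17 ; θ: 1.200 -0.527 1.153 0.328 ; dq: 6.117 -1.377 3.137 -1.636 ; eef: -0.213 -0.003 0.669 ; tau: -19.572 -8.694 1.359 -0.370
step 18 ; θ: 1.260 -0.539 1.184 0.312 ; dq: 5.939 -1.212 2.948 -1.531 ; eef: -0.229 -0.003 0.652 ; tau: -20.588 -9.363 1.463 -0.451
step 19 ; θ: 1.319 -0.551 1.212 0.297 ; dq: 5.757 -1.053 2.774 -1.431 ; eef: -0.245 -0.003 0.635 ; tau: -21.376 -9.921 1.526 -0.519
step 20 ; θ: 1.375 -0.561 1.239 0.284 ; dq: 5.572 -0.902 2.612 -1.335 ; eef: -0.260 -0.003 0.618 ; tau: -21.981 -10.385 1.560 -0.577
step 21 ; θ: 1.430 -0.569 1.264 0.271 ; dq: 5.386 -0.758 2.462 -1.243 ; eef: -0.275 -0.003 0.601 ; tau: -22.441 -10.772 1.575 -0.626
step 22 ; θ: 1.483 -0.576 1.288 0.259 ; dq: 5.200 -0.623 2.323 -1.156 ; eef: -0.290 -0.003 0.585 ; tau: -22.784 -11.093 1.575 -0.669
step 23 ; θ: 1.534 -0.581 1.311 0.248 ; dq: 5.014 -0.496 2.194 -1.072 ; eef: -0.304 -0.002 0.568 ; tau: -23.032 -11.359 1.567 -0.707
step 24 ; θ: 1.583 -0.586 1.332 0.237 ; dq: 4.831 -0.379 2.073 -0.993 ; eef: -0.317 -0.002 0.552 ; tau: -23.204 -11.578 1.554 -0.740
step 25 ; θ: 1.631 -0.589 1.352 0.228 ; dq: 4.650 -0.270 1.959 -0.918 ; eef: -0.330 -0.001 0.536 ; tau: -23.313 -11.758 1.539 -0.769
step 26 ; θ: 1.676 -0.591 1.371 0.219 ; dq: 4.472 -0.170 1.853 -0.848 ; eef: -0.343 -0.000 0.520 ; tau: -23.371 -11.904 1.523 -0.794
step 27 ; θ: 1.720 -0.592 1.389 0.211 ; dq: 4.298 -0.079 1.753 -0.781 ; eef: -0.354 0.001 0.504 ; tau: -23.386 -12.021 1.509 -0.817
step 28 ; θ: 1.762 -0.593 1.406 0.203 ; dq: 4.128 0.002 1.659 -0.716 ; eef: -0.366 0.002 0.488 ; tau: -23.367 -12.112 1.498 -0.839
step 29 ; θ: 1.803 -0.592 1.423 0.196 ; dq: 3.966 0.067 1.568 -0.643 ; eef: -0.376 0.003 0.473 ; tau: -23.326 -12.166 1.495 -0.866
step 30 ; θ: 1.842 -0.591 1.438 0.190 ; dq: 3.808 0.125 1.482 -0.584 ; eef: -0.387 0.004 0.458 ; tau: -23.252 -12.197 1.490 -0.883
step 31 ; θ: 1.879 -0.590 1.452 0.185 ; dq: 3.655 0.177 1.400 -0.532 ; eef: -0.396 0.006 0.443 ; tau: -23.154 -12.213 1.487 -0.896
step 32 ; θ: 1.915 -0.588 1.466 0.179 ; dq: 3.505 0.225 1.323 -0.484 ; eef: -0.405 0.007 0.429 ; tau: -23.037 -12.218 1.487 -0.908
step 33 ; θ: 1.949 -0.585 1.479 0.175 ; dq: 3.360 0.266 1.251 -0.440 ; eef: -0.414 0.009 0.415 ; tau: -22.903 -12.212 1.488 -0.918
step 34 ; θ: 1.982 -0.583 1.491 0.171 ; dq: 3.220 0.303 1.183 -0.398 ; eef: -0.422 0.011 0.401 ; tau: -22.754 -12.198 1.492 -0.927
step 35 ; θ: 2.014 -0.579 1.502 0.167 ; dq: 3.084 0.334 1.120 -0.359 ; eef: -0.430 0.013 0.388 ; tau: -22.592 -12.175 1.498 -0.936
step 36 ; θ: 2.044 -0.576 1.513 0.163 ; dq: 2.952 0.361 1.059 -0.323 ; eef: -0.437 0.015 0.375 ; tau: -22.418 -12.144 1.506 -0.943
step 37 ; θ: 2.073 -0.572 1.524 0.160 ; dq: 2.826 0.384 1.003 -0.290 ; eef: -0.444 0.017 0.362 ; tau: -22.234 -12.106 1.515 -0.949
step 38 ; θ: 2.100 -0.568 1.533 0.158 ; dq: 2.703 0.403 0.950 -0.259 ; eef: -0.450 0.019 0.349 ; tau: -22.041 -12.062 1.526 -0.955
step 39 ; θ: 2.127 -0.564 1.543 0.155 ; dq: 2.585 0.418 0.900 -0.230 ; eef: -0.456 0.021 0.337 ; tau: -21.841 -12.013 1.538 -0.960
step 40 ; θ: 2.152 -0.560 1.551 0.153 ; dq: 2.472 0.430 0.853 -0.204 ; eef: -0.461 0.023 0.326 ; tau: -21.634 -11.959 1.550 -0.964
step 41 ; θ: 2.176 -0.556 1.560 0.151 ; dq: 2.363 0.440 0.809 -0.179 ; eef: -0.466 0.025 0.314 ; tau: -21.422 -11.900 1.564 -0.967
step 42 ; θ: 2.199 -0.551 1.568 0.149 ; dq: 2.258 0.446 0.768 -0.157 ; eef: -0.471 0.027 0.303 ; tau: -21.205 -11.837 1.577 -0.969
step 43 ; θ: 2.221 -0.547 1.575 0.148 ; dq: 2.158 0.450 0.729 -0.136 ; eef: -0.475 0.029 0.292 ; tau: -20.985 -11.771 1.592 -0.971
step 44 ; θ: 2.242 -0.542 1.582 0.147 ; dq: 2.062 0.452 0.692 -0.117 ; eef: -0.479 0.031 0.282
final eef position (m): -0.479 0.031 0.282


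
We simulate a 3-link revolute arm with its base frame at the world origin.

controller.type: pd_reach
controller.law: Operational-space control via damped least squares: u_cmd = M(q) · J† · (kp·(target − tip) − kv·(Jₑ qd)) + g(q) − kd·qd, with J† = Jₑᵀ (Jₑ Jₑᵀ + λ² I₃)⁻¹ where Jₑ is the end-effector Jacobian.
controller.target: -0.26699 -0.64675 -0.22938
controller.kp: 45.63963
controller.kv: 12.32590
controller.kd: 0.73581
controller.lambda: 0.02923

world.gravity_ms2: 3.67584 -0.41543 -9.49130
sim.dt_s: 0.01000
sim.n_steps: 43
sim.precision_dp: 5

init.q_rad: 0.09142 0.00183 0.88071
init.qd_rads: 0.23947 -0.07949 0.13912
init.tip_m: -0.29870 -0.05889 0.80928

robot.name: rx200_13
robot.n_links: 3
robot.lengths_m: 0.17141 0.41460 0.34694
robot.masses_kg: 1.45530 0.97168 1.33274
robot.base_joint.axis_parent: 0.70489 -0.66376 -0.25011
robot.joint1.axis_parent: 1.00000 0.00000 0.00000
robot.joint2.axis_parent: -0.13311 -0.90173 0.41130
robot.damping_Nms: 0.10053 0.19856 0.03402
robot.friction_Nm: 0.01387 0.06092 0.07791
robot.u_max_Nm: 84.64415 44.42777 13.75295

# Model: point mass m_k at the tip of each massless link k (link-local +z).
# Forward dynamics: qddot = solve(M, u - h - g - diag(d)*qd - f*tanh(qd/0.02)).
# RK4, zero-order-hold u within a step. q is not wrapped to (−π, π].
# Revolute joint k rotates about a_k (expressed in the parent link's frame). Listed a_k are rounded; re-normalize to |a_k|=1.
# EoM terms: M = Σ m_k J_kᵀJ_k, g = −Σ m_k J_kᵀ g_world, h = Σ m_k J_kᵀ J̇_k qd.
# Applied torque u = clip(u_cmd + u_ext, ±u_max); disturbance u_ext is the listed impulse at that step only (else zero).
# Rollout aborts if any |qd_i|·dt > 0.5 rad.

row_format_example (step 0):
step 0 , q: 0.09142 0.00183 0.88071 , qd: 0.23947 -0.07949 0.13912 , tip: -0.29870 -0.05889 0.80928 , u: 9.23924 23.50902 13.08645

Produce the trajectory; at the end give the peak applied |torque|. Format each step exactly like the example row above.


step 1 , q: 0.08864 0.00592 0.89536 , qd: -0.78642 0.88763 2.77377 , tip: -0.30014 -0.06092 0.80620 , u: 9.26696 19.70210 9.40876
step 2 , q: 0.07728 0.01828 0.93230 , qd: -1.47037 1.57258 4.58829 , tip: -0.30123 -0.06529 0.79923 , u: 9.93609 16.59616 6.87047
step 3 , q: 0.06053 0.03630 0.98415 , qd: -1.86841 2.02269 5.75998 , tip: -0.30188 -0.07160 0.78927 , u: 10.79765 14.04507 5.08717
step 4 , q: 0.04089 0.05794 1.04535 , qd: -2.05019 2.29984 6.46412 , tip: -0.30205 -0.07948 0.77694 , u: 11.56810 11.91680 3.77258
step 5 , q: 0.02023 0.08174 1.11194 , qd: -2.07863 2.45967 6.84398 , tip: -0.30177 -0.08865 0.76272 , u: 12.11400 10.10789 2.73457
step 6 , q: -0.00019 0.10675 1.18120 , qd: -2.00288 2.54478 7.00456 , tip: -0.30108 -0.09888 0.74697 , u: 12.39856 8.54320 1.85503
step 7 , q: -0.01950 0.13239 1.25131 , qd: -1.85859 2.58522 7.01798 , tip: -0.30007 -0.10994 0.72996 , u: 12.43478 7.16939 1.06718
step 8 , q: -0.03714 0.15830 1.32105 , qd: -1.67074 2.60147 6.93197 , tip: -0.29882 -0.12168 0.71191 , u: 12.25582 5.94823 0.33684
step 9 , q: -0.05277 0.18432 1.38958 , qd: -1.45672 2.60729 6.77746 , tip: -0.29739 -0.13392 0.69300 , u: 11.89935 4.85162 -0.35071
step 10 , q: -0.06619 0.21039 1.45632 , qd: -1.22870 2.61201 6.57431 , tip: -0.29585 -0.14654 0.67338 , u: 11.40034 3.85833 -0.99941
step 11 , q: -0.07730 0.23653 1.52086 , qd: -0.99540 2.62199 6.33520 , tip: -0.29427 -0.15942 0.65318 , u: 10.78829 2.95196 -1.60767
step 12 , q: -0.08608 0.26283 1.58286 , qd: -0.76326 2.64161 6.06833 , tip: -0.29268 -0.17244 0.63252 , u: 10.08666 2.11968 -2.17157
step 13 , q: -0.09257 0.28938 1.64208 , qd: -0.53713 2.67386 5.77901 , tip: -0.29113 -0.18551 0.61147 , u: 9.31323 1.35142 -2.68675
step 14 , q: -0.09685 0.31633 1.69832 , qd: -0.32080 2.72068 5.47089 , tip: -0.28967 -0.19853 0.59014 , u: 8.48083 0.63932 -3.14941
step 15 , q: -0.09903 0.34383 1.75140 , qd: -0.11724 2.78320 5.14658 , tip: -0.28833 -0.21143 0.56859 , u: 7.59820 -0.02266 -3.55689
step 16 , q: -0.09925 0.37204 1.80117 , qd: 0.07105 2.86201 4.80817 , tip: -0.28714 -0.22412 0.54689 , u: 6.67178 -0.63920 -3.90796
step 17 , q: -0.09767 0.40112 1.84750 , qd: 0.24187 2.95740 4.45745 , tip: -0.28614 -0.23654 0.52509 , u: 5.70671 -1.21392 -4.20283
step 18 , q: -0.09448 0.43123 1.89026 , qd: 0.39432 3.06838 4.09589 , tip: -0.28536 -0.24862 0.50325 , u: 4.70133 -1.74901 -4.44288
step 19 , q: -0.08987 0.46254 1.92937 , qd: 0.52728 3.19429 3.72501 , tip: -0.28482 -0.26030 0.48140 , u: 3.65665 -2.24661 -4.63081
step 20 , q: -0.08403 0.49517 1.96473 , qd: 0.63986 3.33439 3.34622 , tip: -0.28453 -0.27154 0.45957 , u: 2.57385 -2.70879 -4.77022
step 21 , q: -0.07717 0.52927 1.99627 , qd: 0.73138 3.48800 2.96076 , tip: -0.28453 -0.28228 0.43781 , u: 1.45502 -3.13785 -4.86543
step 22 , q: -0.06950 0.56498 2.02393 , qd: 0.80126 3.65458 2.56973 , tip: -0.28482 -0.29248 0.41613 , u: 0.30388 -3.53675 -4.92119
step 23 , q: -0.06125 0.60242 2.04766 , qd: 0.84901 3.83377 2.17406 , tip: -0.28541 -0.30213 0.39457 , u: -0.87363 -3.90948 -4.94244
step 24 , q: -0.05263 0.64172 2.06741 , qd: 0.87427 4.02525 1.77454 , tip: -0.28629 -0.31120 0.37314 , u: -2.06893 -4.26132 -4.93414
step 25 , q: -0.04388 0.68299 2.08315 , qd: 0.87683 4.22863 1.37193 , tip: -0.28745 -0.31967 0.35188 , u: -3.27058 -4.59908 -4.90105
step 26 , q: -0.03521 0.72635 2.09485 , qd: 0.85678 4.44319 0.96707 , tip: -0.28890 -0.32755 0.33082 , u: -4.46443 -4.93118 -4.84761
step 27 , q: -0.02686 0.77191 2.10250 , qd: 0.81457 4.66757 0.56098 , tip: -0.29060 -0.33484 0.30997 , u: -5.63402 -5.26756 -4.77770
step 28 , q: -0.01903 0.81975 2.10609 , qd: 0.75120 4.89951 0.15499 , tip: -0.29253 -0.34156 0.28938 , u: -6.76155 -5.61939 -4.69455
step 29 , q: -0.01193 0.86991 2.10568 , qd: 0.66966 5.13001 -0.23575 , tip: -0.29468 -0.34773 0.26905 , u: -7.83023 -5.99470 -4.62614
step 30 , q: -0.00573 0.92237 2.10140 , qd: 0.57079 5.36071 -0.62250 , tip: -0.29699 -0.35337 0.24900 , u: -8.82252 -6.40711 -4.54878
step 31 , q: -0.00060 0.97712 2.09327 , qd: 0.45725 5.58699 -1.00560 , tip: -0.29944 -0.35854 0.22927 , u: -9.72496 -6.86767 -4.45699
step 32 , q: 0.00335 1.03406 2.08135 , qd: 0.33280 5.80139 -1.38141 , tip: -0.30200 -0.36328 0.20988 , u: -10.52874 -7.38496 -4.35083
step 33 , q: 0.00603 1.09305 2.06572 , qd: 0.20183 5.99553 -1.74599 , tip: -0.30464 -0.36765 0.19084 , u: -11.23054 -7.96507 -4.22909
step 34 , q: 0.00738 1.15383 2.04653 , qd: 0.06917 6.16041 -2.09517 , tip: -0.30734 -0.37173 0.17219 , u: -11.83306 -8.61060 -4.08958
step 35 , q: 0.00743 1.21607 2.02395 , qd: -0.05955 6.28638 -2.42444 , tip: -0.31005 -0.37556 0.15392 , u: -12.34653 -9.31959 -3.92960
step 36 , q: 0.00625 1.27932 1.99819 , qd: -0.17900 6.36465 -2.72928 , tip: -0.31273 -0.37923 0.13604 , u: -12.78442 -10.08570 -3.74636
step 37 , q: 0.00394 1.34308 1.96954 , qd: -0.28518 6.38877 -3.00533 , tip: -0.31536 -0.38279 0.11855 , u: -13.15936 -10.89815 -3.53754
step 38 , q: 0.00065 1.40678 1.93828 , qd: -0.37366 6.35301 -3.24812 , tip: -0.31788 -0.38628 0.10143 , u: -13.48717 -11.74086 -3.30229
step 39 , q: -0.00341 1.46981 1.90479 , qd: -0.44078 6.25396 -3.45350 , tip: -0.32026 -0.38977 0.08468 , u: -13.78161 -12.59379 -3.04143
step 40 , q: -0.00802 1.53152 1.86945 , qd: -0.48382 6.09091 -3.61793 , tip: -0.32244 -0.39326 0.06831 , u: -14.05258 -13.43423 -2.75781
step 41 , q: -0.01293 1.59128 1.83268 , qd: -0.50112 5.86602 -3.73880 , tip: -0.32439 -0.39678 0.05229 , u: -14.30512 -14.23832 -2.45618
step 42 , q: -0.01789 1.64852 1.79493 , qd: -0.49221 5.58418 -3.81470 , tip: -0.32607 -0.40033 0.03665 , u: -14.53939 -14.98277 -2.14289
step 43 , q: -0.02262 1.70268 1.75664 , qd: -0.45776 5.25270 -3.84571 , tip: -0.32745 -0.40391 0.02141
max |u| (N·m): 23.50902


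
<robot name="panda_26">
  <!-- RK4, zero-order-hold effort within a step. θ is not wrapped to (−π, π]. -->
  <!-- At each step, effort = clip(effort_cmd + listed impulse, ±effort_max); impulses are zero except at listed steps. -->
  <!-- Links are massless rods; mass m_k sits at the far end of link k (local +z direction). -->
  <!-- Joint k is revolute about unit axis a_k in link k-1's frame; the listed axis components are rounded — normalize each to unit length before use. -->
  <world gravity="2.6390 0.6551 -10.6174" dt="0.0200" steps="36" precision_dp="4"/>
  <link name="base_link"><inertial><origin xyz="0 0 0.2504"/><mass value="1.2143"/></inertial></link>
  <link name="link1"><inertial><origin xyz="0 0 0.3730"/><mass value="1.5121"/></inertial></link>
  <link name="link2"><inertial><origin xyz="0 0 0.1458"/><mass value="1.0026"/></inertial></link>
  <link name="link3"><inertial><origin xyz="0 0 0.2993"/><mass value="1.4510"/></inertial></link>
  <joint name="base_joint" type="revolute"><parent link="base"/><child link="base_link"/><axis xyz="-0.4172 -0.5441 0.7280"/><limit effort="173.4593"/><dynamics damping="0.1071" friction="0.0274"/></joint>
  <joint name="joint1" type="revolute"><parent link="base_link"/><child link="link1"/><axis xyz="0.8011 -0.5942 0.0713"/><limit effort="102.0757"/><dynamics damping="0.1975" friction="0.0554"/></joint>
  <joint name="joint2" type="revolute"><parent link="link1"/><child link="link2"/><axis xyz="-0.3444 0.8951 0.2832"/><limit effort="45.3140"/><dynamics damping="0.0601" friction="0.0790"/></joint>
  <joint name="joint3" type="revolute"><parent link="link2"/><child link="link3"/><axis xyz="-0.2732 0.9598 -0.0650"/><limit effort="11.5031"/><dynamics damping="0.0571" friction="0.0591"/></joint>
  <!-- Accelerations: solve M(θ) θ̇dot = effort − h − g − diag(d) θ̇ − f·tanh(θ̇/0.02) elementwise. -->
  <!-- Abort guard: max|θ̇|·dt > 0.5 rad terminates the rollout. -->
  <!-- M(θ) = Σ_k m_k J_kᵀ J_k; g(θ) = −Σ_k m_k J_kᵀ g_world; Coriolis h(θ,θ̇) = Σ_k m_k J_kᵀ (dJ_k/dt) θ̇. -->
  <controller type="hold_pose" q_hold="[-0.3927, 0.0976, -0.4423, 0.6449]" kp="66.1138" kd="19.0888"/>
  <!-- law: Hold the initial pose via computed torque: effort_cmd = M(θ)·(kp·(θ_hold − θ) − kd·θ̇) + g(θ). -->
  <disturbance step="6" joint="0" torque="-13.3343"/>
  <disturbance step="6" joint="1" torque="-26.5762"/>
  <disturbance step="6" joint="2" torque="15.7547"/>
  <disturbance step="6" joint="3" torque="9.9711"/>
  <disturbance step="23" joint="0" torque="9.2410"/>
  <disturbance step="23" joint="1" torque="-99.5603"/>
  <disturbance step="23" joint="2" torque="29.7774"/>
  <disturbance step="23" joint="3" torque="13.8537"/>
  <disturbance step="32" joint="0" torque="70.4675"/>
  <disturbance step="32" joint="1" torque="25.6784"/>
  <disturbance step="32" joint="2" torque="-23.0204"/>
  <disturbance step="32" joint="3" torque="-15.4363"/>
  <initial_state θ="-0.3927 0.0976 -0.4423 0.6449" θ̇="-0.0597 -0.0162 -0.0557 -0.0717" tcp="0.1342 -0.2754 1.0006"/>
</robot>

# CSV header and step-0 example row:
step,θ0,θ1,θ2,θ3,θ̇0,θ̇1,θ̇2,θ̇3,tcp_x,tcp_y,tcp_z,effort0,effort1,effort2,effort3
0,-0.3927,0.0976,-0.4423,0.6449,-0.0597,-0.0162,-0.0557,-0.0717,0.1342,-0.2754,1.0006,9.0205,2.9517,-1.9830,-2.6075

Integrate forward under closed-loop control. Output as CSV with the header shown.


step,θ0,θ1,θ2,θ3,θ̇0,θ̇1,θ̇2,θ̇3,tcp_x,tcp_y,tcp_z,effort0,effort1,effort2,effort3
1,-0.3936,0.0974,-0.4429,0.6437,-0.0310,-0.0025,-0.0175,-0.0354,0.1341,-0.2757,1.0006,8.7789,3.0842,-2.0441,-2.6515
2,-0.3940,0.0974,-0.4431,0.6433,-0.0148,0.0006,-0.0167,0.0034,0.1340,-0.2760,1.0006,8.6146,3.1823,-2.0748,-2.6773
3,-0.3942,0.0975,-0.4431,0.6431,-0.0071,-0.0002,-0.0155,0.0128,0.1340,-0.2761,1.0006,8.5055,3.2508,-2.0833,-2.6797
4,-0.3943,0.0976,-0.4429,0.6429,-0.0025,-0.0012,-0.0162,0.0185,0.1340,-0.2761,1.0006,8.4336,3.2968,-2.0878,-2.6801
5,-0.3943,0.0976,-0.4428,0.6428,0.0003,-0.0018,-0.0159,0.0208,0.1340,-0.2762,1.0006,8.3864,3.3274,-2.0908,-2.6799
6,-0.3943,0.0976,-0.4427,0.6428,0.0019,-0.0023,-0.0156,0.0217,0.1340,-0.2761,1.0006,-4.9789,-23.2285,13.6618,7.2915
7,-0.3943,0.0975,-0.4315,0.6433,-0.0022,-0.0114,1.1046,0.0582,0.1388,-0.2757,1.0001,13.6512,13.9371,-8.3715,-6.6538
8,-0.3944,0.0973,-0.4141,0.6443,-0.0060,-0.0145,0.6465,0.0366,0.1465,-0.2750,0.9992,11.9880,10.6341,-6.4379,-5.4079
9,-0.3945,0.0970,-0.4043,0.6450,-0.0068,-0.0166,0.3332,0.0327,0.1509,-0.2745,0.9986,10.8337,8.3467,-5.0965,-4.5482
10,-0.3946,0.0966,-0.3997,0.6457,-0.0064,-0.0170,0.1279,0.0294,0.1532,-0.2742,0.9983,10.0347,6.7636,-4.1654,-3.9535
11,-0.3948,0.0963,-0.3985,0.6462,-0.0045,-0.0129,0.0147,0.0090,0.1542,-0.2741,0.9982,9.4829,5.6698,-3.5247,-3.5418
12,-0.3948,0.0961,-0.3990,0.6465,0.0009,-0.0030,-0.0317,-0.0125,0.1542,-0.2740,0.9982,9.1035,4.9208,-3.1056,-3.2747
13,-0.3947,0.0961,-0.3997,0.6461,0.0078,0.0089,-0.0427,-0.0264,0.1537,-0.2740,0.9983,8.8455,4.4171,-2.8432,-3.1096
14,-0.3945,0.0964,-0.4007,0.6455,0.0117,0.0148,-0.0551,-0.0274,0.1529,-0.2741,0.9984,8.6700,4.0778,-2.6634,-2.9987
15,-0.3943,0.0967,-0.4018,0.6450,0.0136,0.0178,-0.0623,-0.0272,0.1520,-0.2741,0.9986,8.5503,3.8475,-2.5390,-2.9221
16,-0.3940,0.0971,-0.4031,0.6444,0.0144,0.0190,-0.0653,-0.0267,0.1510,-0.2742,0.9987,8.4686,3.6905,-2.4527,-2.8690
17,-0.3937,0.0974,-0.4044,0.6439,0.0145,0.0193,-0.0653,-0.0262,0.1500,-0.2743,0.9989,8.4128,3.5835,-2.3927,-2.8323
18,-0.3934,0.0978,-0.4057,0.6434,0.0141,0.0190,-0.0632,-0.0256,0.1490,-0.2744,0.9990,8.3748,3.5105,-2.3510,-2.8068
19,-0.3931,0.0982,-0.4069,0.6429,0.0136,0.0184,-0.0598,-0.0249,0.1480,-0.2744,0.9992,8.3489,3.4608,-2.3219,-2.7891
20,-0.3929,0.0986,-0.4081,0.6424,0.0129,0.0176,-0.0557,-0.0243,0.1471,-0.2745,0.9993,8.3313,3.4269,-2.3015,-2.7768
21,-0.3926,0.0989,-0.4091,0.6419,0.0121,0.0167,-0.0513,-0.0237,0.1462,-0.2746,0.9995,8.3193,3.4039,-2.2872,-2.7681
22,-0.3924,0.0992,-0.4101,0.6414,0.0113,0.0157,-0.0468,-0.0229,0.1454,-0.2746,0.9996,8.3112,3.3882,-2.2770,-2.7620
23,-0.3922,0.0995,-0.4110,0.6410,0.0106,0.0147,-0.0426,-0.0222,0.1446,-0.2747,0.9997,17.5467,-96.1828,27.5077,11.0962
24,-0.3922,0.0840,-0.4130,0.6346,-0.0119,-1.5575,-0.1132,-0.6613,0.1520,-0.2674,1.0013,4.7535,42.9929,-14.0989,-8.2346
25,-0.3923,0.0593,-0.4138,0.6227,-0.0044,-0.9312,-0.0342,-0.4701,0.1642,-0.2557,1.0037,6.1201,30.6340,-10.3354,-6.4481
26,-0.3923,0.0449,-0.4143,0.6152,-0.0003,-0.5200,-0.0520,-0.2505,0.1712,-0.2487,1.0049,7.0266,22.1004,-7.7488,-5.2425
27,-0.3923,0.0373,-0.4150,0.6113,0.0054,-0.2396,-0.0275,-0.1302,0.1746,-0.2450,1.0056,7.6227,16.2083,-5.9879,-4.4198
28,-0.3921,0.0343,-0.4155,0.6097,0.0082,-0.0586,-0.0261,-0.0363,0.1758,-0.2435,1.0059,8.0109,12.1418,-4.7728,-3.8564
29,-0.3920,0.0343,-0.4160,0.6095,0.0080,0.0566,-0.0070,-0.0091,0.1755,-0.2434,1.0059,8.2591,9.3579,-3.9342,-3.4565
30,-0.3919,0.0360,-0.4167,0.6099,0.0036,0.1188,-0.0283,0.0252,0.1742,-0.2442,1.0059,8.4129,7.4627,-3.3390,-3.1718
31,-0.3918,0.0388,-0.4170,0.6103,-0.0001,0.1523,-0.0559,0.0600,0.1724,-0.2455,1.0059,8.5045,6.1593,-2.9266,-2.9770
32,-0.3918,0.0421,-0.4175,0.6108,-0.0016,0.1730,-0.0482,0.0545,0.1702,-0.2471,1.0058,79.0224,30.9424,-25.6691,-11.5031
33,-0.3789,0.0431,-0.4818,0.6967,1.3119,-0.0304,-6.0091,8.0908,0.1620,-0.2452,1.0017,-19.4228,-5.5819,6.7307,0.6384
34,-0.3574,0.0445,-0.5683,0.8145,0.8318,0.1364,-2.9332,4.0403,0.1502,-0.2409,0.9952,-10.5329,-2.7403,4.0232,-0.5511
35,-0.3442,0.0479,-0.6102,0.8729,0.4802,0.1924,-1.3427,1.9083,0.1423,-0.2388,0.9917,-4.4072,-0.9370,2.1743,-1.3205
36,-0.3370,0.0519,-0.6278,0.8985,0.2373,0.2058,-0.4489,0.6935,0.1371,-0.2384,0.9901,,,,


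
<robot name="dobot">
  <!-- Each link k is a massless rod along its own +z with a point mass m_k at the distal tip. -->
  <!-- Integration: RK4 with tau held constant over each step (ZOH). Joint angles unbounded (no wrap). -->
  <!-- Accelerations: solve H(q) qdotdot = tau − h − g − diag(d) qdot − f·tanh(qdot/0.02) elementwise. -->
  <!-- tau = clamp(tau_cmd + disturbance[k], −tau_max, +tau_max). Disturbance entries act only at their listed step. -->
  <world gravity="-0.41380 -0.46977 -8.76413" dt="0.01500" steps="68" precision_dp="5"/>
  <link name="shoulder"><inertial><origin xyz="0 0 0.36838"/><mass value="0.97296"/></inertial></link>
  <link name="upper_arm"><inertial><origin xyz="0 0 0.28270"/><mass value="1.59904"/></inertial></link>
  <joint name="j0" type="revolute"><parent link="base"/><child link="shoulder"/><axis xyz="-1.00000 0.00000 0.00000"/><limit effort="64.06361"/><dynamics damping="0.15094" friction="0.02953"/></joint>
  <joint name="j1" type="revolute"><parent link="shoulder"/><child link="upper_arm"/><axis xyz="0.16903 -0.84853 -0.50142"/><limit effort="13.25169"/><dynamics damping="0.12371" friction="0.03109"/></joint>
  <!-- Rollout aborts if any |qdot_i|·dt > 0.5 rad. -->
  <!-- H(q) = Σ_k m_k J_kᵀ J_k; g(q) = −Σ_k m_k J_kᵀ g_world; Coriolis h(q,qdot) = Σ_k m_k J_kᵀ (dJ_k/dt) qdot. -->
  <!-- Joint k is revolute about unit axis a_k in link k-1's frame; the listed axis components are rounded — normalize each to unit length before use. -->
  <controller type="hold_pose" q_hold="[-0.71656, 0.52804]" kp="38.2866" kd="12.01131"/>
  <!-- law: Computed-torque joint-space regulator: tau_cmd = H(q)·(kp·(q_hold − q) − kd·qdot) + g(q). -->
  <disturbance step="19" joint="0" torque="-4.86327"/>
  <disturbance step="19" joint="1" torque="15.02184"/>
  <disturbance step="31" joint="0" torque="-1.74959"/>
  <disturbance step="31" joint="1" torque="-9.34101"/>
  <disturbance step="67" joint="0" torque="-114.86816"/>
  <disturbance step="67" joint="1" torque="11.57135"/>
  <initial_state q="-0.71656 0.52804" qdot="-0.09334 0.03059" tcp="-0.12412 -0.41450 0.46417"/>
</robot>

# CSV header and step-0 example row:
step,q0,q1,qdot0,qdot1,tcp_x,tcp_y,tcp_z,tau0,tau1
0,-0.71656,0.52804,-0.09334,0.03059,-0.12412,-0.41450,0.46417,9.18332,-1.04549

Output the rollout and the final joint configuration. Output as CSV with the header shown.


step,q0,q1,qdot0,qdot1,tcp_x,tcp_y,tcp_z,tau0,tau1
1,-0.71783,0.52842,-0.07567,0.02007,-0.12421,-0.41505,0.46362,9.07251,-1.03630
2,-0.71885,0.52866,-0.06052,0.01237,-0.12426,-0.41550,0.46318,8.97488,-1.02974
3,-0.71966,0.52881,-0.04756,0.00715,-0.12429,-0.41587,0.46283,8.88894,-1.02558
4,-0.72029,0.52889,-0.03653,0.00381,-0.12431,-0.41615,0.46257,8.81342,-1.02325
5,-0.72077,0.52893,-0.02719,0.00174,-0.12432,-0.41637,0.46236,8.74728,-1.02213
6,-0.72112,0.52894,-0.01934,0.00049,-0.12432,-0.41653,0.46222,8.68968,-1.02178
7,-0.72136,0.52895,-0.01282,-0.00026,-0.12432,-0.41664,0.46212,8.63996,-1.02188
8,-0.72151,0.52894,-0.00747,-0.00068,-0.12432,-0.41671,0.46205,8.59741,-1.02224
9,-0.72159,0.52893,-0.00312,-0.00090,-0.12432,-0.41675,0.46202,8.56124,-1.02272
10,-0.72161,0.52891,0.00036,-0.00101,-0.12432,-0.41676,0.46201,8.53061,-1.02325
11,-0.72158,0.52890,0.00313,-0.00104,-0.12431,-0.41675,0.46203,8.50466,-1.02380
12,-0.72152,0.52888,0.00532,-0.00104,-0.12431,-0.41672,0.46205,8.48266,-1.02433
13,-0.72143,0.52887,0.00701,-0.00102,-0.12431,-0.41668,0.46209,8.46395,-1.02483
14,-0.72131,0.52885,0.00831,-0.00099,-0.12430,-0.41663,0.46214,8.44803,-1.02530
15,-0.72118,0.52884,0.00927,-0.00096,-0.12430,-0.41657,0.46220,8.43444,-1.02574
16,-0.72104,0.52882,0.00996,-0.00093,-0.12430,-0.41650,0.46226,8.42284,-1.02615
17,-0.72088,0.52881,0.01044,-0.00090,-0.12429,-0.41643,0.46232,8.41291,-1.02652
18,-0.72072,0.52880,0.01073,-0.00087,-0.12429,-0.41636,0.46239,8.40442,-1.02687
19,-0.72056,0.52878,0.01087,-0.00085,-0.12429,-0.41629,0.46246,3.53387,13.25169
20,-0.72155,0.54565,-0.14599,2.24302,-0.12797,-0.41528,0.46090,9.26544,-3.63578
21,-0.72359,0.57586,-0.12451,1.78663,-0.13449,-0.41343,0.45798,9.09538,-3.23057
22,-0.72530,0.59977,-0.10209,1.40255,-0.13958,-0.41187,0.45560,8.94649,-2.88516
23,-0.72667,0.61839,-0.08040,1.08023,-0.14350,-0.41059,0.45372,8.81866,-2.59109
24,-0.72773,0.63256,-0.06042,0.81064,-0.14646,-0.40956,0.45227,8.71059,-2.34098
25,-0.72850,0.64303,-0.04263,0.58604,-0.14862,-0.40878,0.45120,8.62042,-2.12839
26,-0.72903,0.65042,-0.02724,0.39975,-0.15014,-0.40820,0.45045,8.54620,-1.94781
27,-0.72934,0.65526,-0.01428,0.24606,-0.15114,-0.40779,0.44997,8.48637,-1.79450
28,-0.72947,0.65800,-0.00371,0.12005,-0.15170,-0.40755,0.44972,8.43978,-1.66441
29,-0.72947,0.65903,0.00466,0.01775,-0.15191,-0.40743,0.44965,8.40483,-1.55436
30,-0.72935,0.65872,0.01083,-0.05735,-0.15185,-0.40741,0.44972,8.37898,-1.46970
31,-0.72915,0.65743,0.01547,-0.11526,-0.15158,-0.40747,0.44989,6.61017,-10.74148
32,-0.72867,0.64436,0.04704,-1.62134,-0.14890,-0.40870,0.45103,8.69400,0.36857
33,-0.72804,0.62201,0.03753,-1.36031,-0.14426,-0.41083,0.45290,8.68109,0.16093
34,-0.72752,0.60327,0.03146,-1.13890,-0.14032,-0.41253,0.45444,8.66211,-0.01661
35,-0.72708,0.58760,0.02767,-0.95105,-0.13700,-0.41389,0.45572,8.63980,-0.16845
36,-0.72668,0.57454,0.02537,-0.79169,-0.13421,-0.41497,0.45679,8.61605,-0.29836
37,-0.72631,0.56368,0.02403,-0.65658,-0.13187,-0.41583,0.45769,8.59217,-0.40951
38,-0.72596,0.55469,0.02327,-0.54209,-0.12993,-0.41649,0.45845,8.56900,-0.50464
39,-0.72561,0.54729,0.02283,-0.44517,-0.12833,-0.41700,0.45910,8.54706,-0.58609
40,-0.72527,0.54123,0.02256,-0.36323,-0.12701,-0.41738,0.45965,8.52665,-0.65581
41,-0.72494,0.53630,0.02235,-0.29405,-0.12593,-0.41766,0.46013,8.50790,-0.71552
42,-0.72460,0.53233,0.02213,-0.23574,-0.12506,-0.41785,0.46053,8.49084,-0.76665
43,-0.72427,0.52916,0.02187,-0.18670,-0.12437,-0.41797,0.46088,8.47542,-0.81043
44,-0.72395,0.52667,0.02155,-0.14553,-0.12383,-0.41803,0.46119,8.46157,-0.84792
45,-0.72363,0.52475,0.02116,-0.11108,-0.12340,-0.41805,0.46145,8.44917,-0.88003
46,-0.72331,0.52330,0.02070,-0.08234,-0.12308,-0.41802,0.46168,8.43811,-0.90751
47,-0.72301,0.52225,0.02019,-0.05846,-0.12285,-0.41797,0.46188,8.42827,-0.93102
48,-0.72271,0.52152,0.01962,-0.03876,-0.12269,-0.41789,0.46205,8.41953,-0.95105
49,-0.72242,0.52106,0.01902,-0.02292,-0.12259,-0.41780,0.46220,8.41178,-0.96775
50,-0.72214,0.52080,0.01840,-0.01105,-0.12254,-0.41769,0.46234,8.40492,-0.98073
51,-0.72187,0.52070,0.01779,-0.00307,-0.12251,-0.41757,0.46246,8.39888,-0.98986
52,-0.72161,0.52069,0.01719,0.00192,-0.12251,-0.41745,0.46257,8.39360,-0.99593
53,-0.72135,0.52074,0.01657,0.00498,-0.12252,-0.41733,0.46267,8.38900,-1.00001
54,-0.72111,0.52083,0.01595,0.00684,-0.12254,-0.41721,0.46277,8.38501,-1.00285
55,-0.72087,0.52095,0.01532,0.00796,-0.12257,-0.41709,0.46286,8.38155,-1.00491
56,-0.72065,0.52107,0.01468,0.00861,-0.12259,-0.41698,0.46294,8.37855,-1.00647
57,-0.72043,0.52120,0.01405,0.00896,-0.12262,-0.41687,0.46302,8.37595,-1.00770
58,-0.72023,0.52134,0.01342,0.00912,-0.12265,-0.41676,0.46310,8.37370,-1.00870
59,-0.72003,0.52147,0.01280,0.00914,-0.12268,-0.41666,0.46317,8.37173,-1.00954
60,-0.71984,0.52161,0.01219,0.00908,-0.12271,-0.41656,0.46324,8.37001,-1.01027
61,-0.71967,0.52175,0.01160,0.00897,-0.12274,-0.41646,0.46331,8.36851,-1.01093
62,-0.71950,0.52188,0.01102,0.00883,-0.12277,-0.41638,0.46337,8.36718,-1.01152
63,-0.71934,0.52201,0.01046,0.00867,-0.12280,-0.41629,0.46343,8.36600,-1.01207
64,-0.71918,0.52214,0.00993,0.00849,-0.12283,-0.41621,0.46348,8.36495,-1.01259
65,-0.71904,0.52227,0.00941,0.00831,-0.12286,-0.41613,0.46353,8.36401,-1.01307
66,-0.71890,0.52239,0.00892,0.00813,-0.12288,-0.41606,0.46358,8.36317,-1.01354
67,-0.71877,0.52251,0.00845,0.00795,-0.12291,-0.41599,0.46363,-64.06361,10.55737
68,-0.72986,0.53813,-1.49252,2.06743,-0.12633,-0.41976,0.45794,,
# final q (rad): -0.72986 0.53813
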